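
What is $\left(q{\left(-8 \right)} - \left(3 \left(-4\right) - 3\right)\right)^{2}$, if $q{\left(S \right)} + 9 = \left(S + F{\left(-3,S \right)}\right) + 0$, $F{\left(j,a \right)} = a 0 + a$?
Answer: $100$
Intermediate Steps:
$F{\left(j,a \right)} = a$ ($F{\left(j,a \right)} = 0 + a = a$)
$q{\left(S \right)} = -9 + 2 S$ ($q{\left(S \right)} = -9 + \left(\left(S + S\right) + 0\right) = -9 + \left(2 S + 0\right) = -9 + 2 S$)
$\left(q{\left(-8 \right)} - \left(3 \left(-4\right) - 3\right)\right)^{2} = \left(\left(-9 + 2 \left(-8\right)\right) - \left(3 \left(-4\right) - 3\right)\right)^{2} = \left(\left(-9 - 16\right) - \left(-12 - 3\right)\right)^{2} = \left(-25 - -15\right)^{2} = \left(-25 + 15\right)^{2} = \left(-10\right)^{2} = 100$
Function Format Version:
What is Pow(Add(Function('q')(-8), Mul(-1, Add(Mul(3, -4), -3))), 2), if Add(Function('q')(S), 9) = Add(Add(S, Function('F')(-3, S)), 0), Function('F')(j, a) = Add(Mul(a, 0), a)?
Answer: 100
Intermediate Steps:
Function('F')(j, a) = a (Function('F')(j, a) = Add(0, a) = a)
Function('q')(S) = Add(-9, Mul(2, S)) (Function('q')(S) = Add(-9, Add(Add(S, S), 0)) = Add(-9, Add(Mul(2, S), 0)) = Add(-9, Mul(2, S)))
Pow(Add(Function('q')(-8), Mul(-1, Add(Mul(3, -4), -3))), 2) = Pow(Add(Add(-9, Mul(2, -8)), Mul(-1, Add(Mul(3, -4), -3))), 2) = Pow(Add(Add(-9, -16), Mul(-1, Add(-12, -3))), 2) = Pow(Add(-25, Mul(-1, -15)), 2) = Pow(Add(-25, 15), 2) = Pow(-10, 2) = 100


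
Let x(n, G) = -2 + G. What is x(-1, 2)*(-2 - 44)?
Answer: 0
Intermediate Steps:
x(-1, 2)*(-2 - 44) = (-2 + 2)*(-2 - 44) = 0*(-46) = 0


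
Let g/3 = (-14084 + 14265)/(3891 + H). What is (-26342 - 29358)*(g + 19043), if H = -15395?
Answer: -3050551546325/2876 ≈ -1.0607e+9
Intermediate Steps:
g = -543/11504 (g = 3*((-14084 + 14265)/(3891 - 15395)) = 3*(181/(-11504)) = 3*(181*(-1/11504)) = 3*(-181/11504) = -543/11504 ≈ -0.047201)
(-26342 - 29358)*(g + 19043) = (-26342 - 29358)*(-543/11504 + 19043) = -55700*219070129/11504 = -3050551546325/2876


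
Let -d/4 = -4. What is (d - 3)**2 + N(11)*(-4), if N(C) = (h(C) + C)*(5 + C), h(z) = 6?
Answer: -919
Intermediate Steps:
d = 16 (d = -4*(-4) = 16)
N(C) = (5 + C)*(6 + C) (N(C) = (6 + C)*(5 + C) = (5 + C)*(6 + C))
(d - 3)**2 + N(11)*(-4) = (16 - 3)**2 + (30 + 11**2 + 11*11)*(-4) = 13**2 + (30 + 121 + 121)*(-4) = 169 + 272*(-4) = 169 - 1088 = -919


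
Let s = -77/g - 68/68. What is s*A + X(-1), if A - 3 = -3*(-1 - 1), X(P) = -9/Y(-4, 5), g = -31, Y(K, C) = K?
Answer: 1935/124 ≈ 15.605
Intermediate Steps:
s = 46/31 (s = -77/(-31) - 68/68 = -77*(-1/31) - 68*1/68 = 77/31 - 1 = 46/31 ≈ 1.4839)
X(P) = 9/4 (X(P) = -9/(-4) = -9*(-¼) = 9/4)
A = 9 (A = 3 - 3*(-1 - 1) = 3 - 3*(-2) = 3 + 6 = 9)
s*A + X(-1) = (46/31)*9 + 9/4 = 414/31 + 9/4 = 1935/124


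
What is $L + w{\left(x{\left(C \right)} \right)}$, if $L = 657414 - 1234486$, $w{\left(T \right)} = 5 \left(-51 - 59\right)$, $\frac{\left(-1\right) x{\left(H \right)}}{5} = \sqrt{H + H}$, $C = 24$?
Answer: $-577622$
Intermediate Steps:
$x{\left(H \right)} = - 5 \sqrt{2} \sqrt{H}$ ($x{\left(H \right)} = - 5 \sqrt{H + H} = - 5 \sqrt{2 H} = - 5 \sqrt{2} \sqrt{H}$)
$w{\left(T \right)} = -550$ ($w{\left(T \right)} = 5 \left(-110\right) = -550$)
$L = -577072$
$L + w{\left(x{\left(C \right)} \right)} = -577072 - 550 = -577622$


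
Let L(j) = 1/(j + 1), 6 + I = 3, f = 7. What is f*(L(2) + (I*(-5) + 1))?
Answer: 343/3 ≈ 114.33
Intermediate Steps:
I = -3 (I = -6 + 3 = -3)
L(j) = 1/(1 + j)
f*(L(2) + (I*(-5) + 1)) = 7*(1/(1 + 2) + (-3*(-5) + 1)) = 7*(1/3 + (15 + 1)) = 7*(⅓ + 16) = 7*(49/3) = 343/3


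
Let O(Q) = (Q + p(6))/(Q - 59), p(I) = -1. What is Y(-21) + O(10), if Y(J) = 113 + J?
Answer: 4499/49 ≈ 91.816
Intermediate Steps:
O(Q) = (-1 + Q)/(-59 + Q) (O(Q) = (Q - 1)/(Q - 59) = (-1 + Q)/(-59 + Q))
Y(-21) + O(10) = (113 - 21) + (-1 + 10)/(-59 + 10) = 92 + 9/(-49) = 92 - 1/49*9 = 92 - 9/49 = 4499/49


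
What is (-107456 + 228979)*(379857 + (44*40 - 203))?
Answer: 46350573522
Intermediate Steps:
(-107456 + 228979)*(379857 + (44*40 - 203)) = 121523*(379857 + (1760 - 203)) = 121523*(379857 + 1557) = 121523*381414 = 46350573522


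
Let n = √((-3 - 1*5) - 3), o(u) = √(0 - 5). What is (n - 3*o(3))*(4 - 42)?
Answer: 38*I*(-√11 + 3*√5) ≈ 128.88*I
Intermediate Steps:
o(u) = I*√5 (o(u) = √(-5) = I*√5)
n = I*√11 (n = √((-3 - 5) - 3) = √(-8 - 3) = √(-11) = I*√11 ≈ 3.3166*I)
(n - 3*o(3))*(4 - 42) = (I*√11 - 3*I*√5)*(4 - 42) = (I*√11 - 3*I*√5)*(-38) = -38*I*√11 + 114*I*√5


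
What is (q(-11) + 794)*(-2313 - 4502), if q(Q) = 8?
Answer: -5465630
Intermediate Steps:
(q(-11) + 794)*(-2313 - 4502) = (8 + 794)*(-2313 - 4502) = 802*(-6815) = -5465630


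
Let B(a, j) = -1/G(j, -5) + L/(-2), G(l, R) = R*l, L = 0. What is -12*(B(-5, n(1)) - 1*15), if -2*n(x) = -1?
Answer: 876/5 ≈ 175.20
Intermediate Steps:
n(x) = ½ (n(x) = -½*(-1) = ½)
B(a, j) = 1/(5*j) (B(a, j) = -1/((-5*j)) + 0/(-2) = -(-1)/(5*j) + 0*(-½) = 1/(5*j) + 0 = 1/(5*j))
-12*(B(-5, n(1)) - 1*15) = -12*(1/(5*(½)) - 1*15) = -12*((⅕)*2 - 15) = -12*(⅖ - 15) = -12*(-73/5) = 876/5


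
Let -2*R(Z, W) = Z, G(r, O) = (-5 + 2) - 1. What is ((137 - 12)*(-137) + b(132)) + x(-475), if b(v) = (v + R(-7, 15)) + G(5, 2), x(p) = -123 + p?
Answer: -35183/2 ≈ -17592.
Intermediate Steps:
G(r, O) = -4 (G(r, O) = -3 - 1 = -4)
R(Z, W) = -Z/2
b(v) = -½ + v (b(v) = (v - ½*(-7)) - 4 = (v + 7/2) - 4 = (7/2 + v) - 4 = -½ + v)
((137 - 12)*(-137) + b(132)) + x(-475) = ((137 - 12)*(-137) + (-½ + 132)) + (-123 - 475) = (125*(-137) + 263/2) - 598 = (-17125 + 263/2) - 598 = -33987/2 - 598 = -35183/2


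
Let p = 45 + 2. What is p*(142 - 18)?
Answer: 5828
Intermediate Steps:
p = 47
p*(142 - 18) = 47*(142 - 18) = 47*124 = 5828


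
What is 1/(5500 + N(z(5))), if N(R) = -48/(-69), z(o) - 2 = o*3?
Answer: 23/126516 ≈ 0.00018180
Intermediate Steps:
z(o) = 2 + 3*o (z(o) = 2 + o*3 = 2 + 3*o)
N(R) = 16/23 (N(R) = -48*(-1/69) = 16/23)
1/(5500 + N(z(5))) = 1/(5500 + 16/23) = 1/(126516/23) = 23/126516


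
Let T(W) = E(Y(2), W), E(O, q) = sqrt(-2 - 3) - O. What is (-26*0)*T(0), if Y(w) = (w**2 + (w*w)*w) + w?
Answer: 0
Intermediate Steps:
Y(w) = w + w**2 + w**3 (Y(w) = (w**2 + w**2*w) + w = (w**2 + w**3) + w = w + w**2 + w**3)
E(O, q) = -O + I*sqrt(5) (E(O, q) = sqrt(-5) - O = I*sqrt(5) - O = -O + I*sqrt(5))
T(W) = -14 + I*sqrt(5) (T(W) = -2*(1 + 2 + 2**2) + I*sqrt(5) = -2*(1 + 2 + 4) + I*sqrt(5) = -2*7 + I*sqrt(5) = -1*14 + I*sqrt(5) = -14 + I*sqrt(5))
(-26*0)*T(0) = (-26*0)*(-14 + I*sqrt(5)) = 0*(-14 + I*sqrt(5)) = 0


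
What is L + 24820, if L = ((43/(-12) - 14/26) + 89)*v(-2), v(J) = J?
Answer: 1922719/78 ≈ 24650.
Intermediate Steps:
L = -13241/78 (L = ((43/(-12) - 14/26) + 89)*(-2) = ((43*(-1/12) - 14*1/26) + 89)*(-2) = ((-43/12 - 7/13) + 89)*(-2) = (-643/156 + 89)*(-2) = (13241/156)*(-2) = -13241/78 ≈ -169.76)
L + 24820 = -13241/78 + 24820 = 1922719/78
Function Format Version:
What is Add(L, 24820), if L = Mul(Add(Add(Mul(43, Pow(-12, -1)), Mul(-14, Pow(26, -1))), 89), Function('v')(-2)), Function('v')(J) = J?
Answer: Rational(1922719, 78) ≈ 24650.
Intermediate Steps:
L = Rational(-13241, 78) (L = Mul(Add(Add(Mul(43, Pow(-12, -1)), Mul(-14, Pow(26, -1))), 89), -2) = Mul(Add(Add(Mul(43, Rational(-1, 12)), Mul(-14, Rational(1, 26))), 89), -2) = Mul(Add(Add(Rational(-43, 12), Rational(-7, 13)), 89), -2) = Mul(Add(Rational(-643, 156), 89), -2) = Mul(Rational(13241, 156), -2) = Rational(-13241, 78) ≈ -169.76)
Add(L, 24820) = Add(Rational(-13241, 78), 24820) = Rational(1922719, 78)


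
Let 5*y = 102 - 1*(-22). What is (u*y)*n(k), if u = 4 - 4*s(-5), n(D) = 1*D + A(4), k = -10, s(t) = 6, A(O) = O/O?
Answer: 4464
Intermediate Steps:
A(O) = 1
y = 124/5 (y = (102 - 1*(-22))/5 = (102 + 22)/5 = (⅕)*124 = 124/5 ≈ 24.800)
n(D) = 1 + D (n(D) = 1*D + 1 = D + 1 = 1 + D)
u = -20 (u = 4 - 4*6 = 4 - 24 = -20)
(u*y)*n(k) = (-20*124/5)*(1 - 10) = -496*(-9) = 4464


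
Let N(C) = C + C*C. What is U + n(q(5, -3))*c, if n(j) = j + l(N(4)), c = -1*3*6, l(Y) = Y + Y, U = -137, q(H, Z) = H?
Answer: -947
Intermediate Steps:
N(C) = C + C**2
l(Y) = 2*Y
c = -18 (c = -3*6 = -18)
n(j) = 40 + j (n(j) = j + 2*(4*(1 + 4)) = j + 2*(4*5) = j + 2*20 = j + 40 = 40 + j)
U + n(q(5, -3))*c = -137 + (40 + 5)*(-18) = -137 + 45*(-18) = -137 - 810 = -947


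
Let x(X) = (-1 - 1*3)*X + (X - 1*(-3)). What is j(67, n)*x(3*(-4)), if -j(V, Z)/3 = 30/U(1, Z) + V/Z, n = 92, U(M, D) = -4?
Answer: 72891/92 ≈ 792.29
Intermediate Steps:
x(X) = 3 - 3*X (x(X) = (-1 - 3)*X + (X + 3) = -4*X + (3 + X) = 3 - 3*X)
j(V, Z) = 45/2 - 3*V/Z (j(V, Z) = -3*(30/(-4) + V/Z) = -3*(30*(-1/4) + V/Z) = -3*(-15/2 + V/Z) = 45/2 - 3*V/Z)
j(67, n)*x(3*(-4)) = (45/2 - 3*67/92)*(3 - 9*(-4)) = (45/2 - 3*67*1/92)*(3 - 3*(-12)) = (45/2 - 201/92)*(3 + 36) = (1869/92)*39 = 72891/92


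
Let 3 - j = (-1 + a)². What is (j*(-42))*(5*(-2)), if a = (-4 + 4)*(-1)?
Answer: 840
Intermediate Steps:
a = 0 (a = 0*(-1) = 0)
j = 2 (j = 3 - (-1 + 0)² = 3 - 1*(-1)² = 3 - 1*1 = 3 - 1 = 2)
(j*(-42))*(5*(-2)) = (2*(-42))*(5*(-2)) = -84*(-10) = 840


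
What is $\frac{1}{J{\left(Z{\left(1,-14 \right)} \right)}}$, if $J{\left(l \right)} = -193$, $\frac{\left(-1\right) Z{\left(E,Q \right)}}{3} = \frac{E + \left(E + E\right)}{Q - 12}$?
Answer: $- \frac{1}{193} \approx -0.0051813$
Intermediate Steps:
$Z{\left(E,Q \right)} = - \frac{9 E}{-12 + Q}$ ($Z{\left(E,Q \right)} = - 3 \frac{E + \left(E + E\right)}{Q - 12} = - 3 \frac{E + 2 E}{-12 + Q} = - 3 \frac{3 E}{-12 + Q} = - \frac{9 E}{-12 + Q}$)
$\frac{1}{J{\left(Z{\left(1,-14 \right)} \right)}} = \frac{1}{-193} = - \frac{1}{193}$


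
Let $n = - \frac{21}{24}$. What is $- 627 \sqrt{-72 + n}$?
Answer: $- \frac{627 i \sqrt{1166}}{4} \approx - 5352.5 i$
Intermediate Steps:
$n = - \frac{7}{8}$ ($n = \left(-21\right) \frac{1}{24} = - \frac{7}{8} \approx -0.875$)
$- 627 \sqrt{-72 + n} = - 627 \sqrt{-72 - \frac{7}{8}} = - 627 \sqrt{- \frac{583}{8}} = - 627 \frac{i \sqrt{1166}}{4} = - \frac{627 i \sqrt{1166}}{4}$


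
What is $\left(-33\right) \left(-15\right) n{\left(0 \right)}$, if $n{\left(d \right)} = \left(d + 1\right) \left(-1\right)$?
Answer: $-495$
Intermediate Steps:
$n{\left(d \right)} = -1 - d$ ($n{\left(d \right)} = \left(1 + d\right) \left(-1\right) = -1 - d$)
$\left(-33\right) \left(-15\right) n{\left(0 \right)} = \left(-33\right) \left(-15\right) \left(-1 - 0\right) = 495 \left(-1 + 0\right) = 495 \left(-1\right) = -495$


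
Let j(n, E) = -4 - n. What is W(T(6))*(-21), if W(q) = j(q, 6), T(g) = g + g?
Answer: 336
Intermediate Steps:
T(g) = 2*g
W(q) = -4 - q
W(T(6))*(-21) = (-4 - 2*6)*(-21) = (-4 - 1*12)*(-21) = (-4 - 12)*(-21) = -16*(-21) = 336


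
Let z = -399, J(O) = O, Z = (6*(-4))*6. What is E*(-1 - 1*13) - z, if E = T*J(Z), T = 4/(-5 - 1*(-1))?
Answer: -1617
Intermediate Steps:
Z = -144 (Z = -24*6 = -144)
T = -1 (T = 4/(-5 + 1) = 4/(-4) = 4*(-¼) = -1)
E = 144 (E = -1*(-144) = 144)
E*(-1 - 1*13) - z = 144*(-1 - 1*13) - 1*(-399) = 144*(-1 - 13) + 399 = 144*(-14) + 399 = -2016 + 399 = -1617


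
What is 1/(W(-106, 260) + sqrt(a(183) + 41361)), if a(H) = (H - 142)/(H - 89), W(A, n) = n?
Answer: 376/37945 - sqrt(14618786)/493285 ≈ 0.0021581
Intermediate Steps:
a(H) = (-142 + H)/(-89 + H)
1/(W(-106, 260) + sqrt(a(183) + 41361)) = 1/(260 + sqrt((-142 + 183)/(-89 + 183) + 41361)) = 1/(260 + sqrt(41/94 + 41361)) = 1/(260 + sqrt(3887975/94)) = 1/(260 + 5*sqrt(14618786)/94)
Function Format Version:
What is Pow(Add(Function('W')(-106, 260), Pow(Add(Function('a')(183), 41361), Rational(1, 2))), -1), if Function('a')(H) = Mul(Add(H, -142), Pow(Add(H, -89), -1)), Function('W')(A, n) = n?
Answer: Add(Rational(376, 37945), Mul(Rational(-1, 493285), Pow(14618786, Rational(1, 2)))) ≈ 0.0021581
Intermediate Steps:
Function('a')(H) = Mul(Pow(Add(-89, H), -1), Add(-142, H)) (Function('a')(H) = Mul(Add(-142, H), Pow(Add(-89, H), -1)) = Mul(Pow(Add(-89, H), -1), Add(-142, H)))
Pow(Add(Function('W')(-106, 260), Pow(Add(Function('a')(183), 41361), Rational(1, 2))), -1) = Pow(Add(260, Pow(Add(Mul(Pow(Add(-89, 183), -1), Add(-142, 183)), 41361), Rational(1, 2))), -1) = Pow(Add(260, Pow(Add(Mul(Pow(94, -1), 41), 41361), Rational(1, 2))), -1) = Pow(Add(260, Pow(Add(Mul(Rational(1, 94), 41), 41361), Rational(1, 2))), -1) = Pow(Add(260, Pow(Add(Rational(41, 94), 41361), Rational(1, 2))), -1) = Pow(Add(260, Pow(Rational(3887975, 94), Rational(1, 2))), -1) = Pow(Add(260, Mul(Rational(5, 94), Pow(14618786, Rational(1, 2)))), -1)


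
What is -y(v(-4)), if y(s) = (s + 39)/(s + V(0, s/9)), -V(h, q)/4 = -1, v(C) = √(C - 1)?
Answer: (-√5 + 39*I)/(√5 - 4*I) ≈ -7.6667 + 3.7268*I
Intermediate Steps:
v(C) = √(-1 + C)
V(h, q) = 4 (V(h, q) = -4*(-1) = 4)
y(s) = (39 + s)/(4 + s) (y(s) = (s + 39)/(s + 4) = (39 + s)/(4 + s))
-y(v(-4)) = -(39 + √(-1 - 4))/(4 + √(-1 - 4)) = -(39 + √(-5))/(4 + √(-5)) = -(39 + I*√5)/(4 + I*√5)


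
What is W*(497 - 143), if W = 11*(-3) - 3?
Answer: -12744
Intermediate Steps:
W = -36 (W = -33 - 3 = -36)
W*(497 - 143) = -36*(497 - 143) = -36*354 = -12744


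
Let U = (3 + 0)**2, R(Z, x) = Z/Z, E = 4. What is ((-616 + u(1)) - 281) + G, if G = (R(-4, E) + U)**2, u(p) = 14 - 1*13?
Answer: -796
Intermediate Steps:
u(p) = 1 (u(p) = 14 - 13 = 1)
R(Z, x) = 1
U = 9 (U = 3**2 = 9)
G = 100 (G = (1 + 9)**2 = 10**2 = 100)
((-616 + u(1)) - 281) + G = ((-616 + 1) - 281) + 100 = (-615 - 281) + 100 = -896 + 100 = -796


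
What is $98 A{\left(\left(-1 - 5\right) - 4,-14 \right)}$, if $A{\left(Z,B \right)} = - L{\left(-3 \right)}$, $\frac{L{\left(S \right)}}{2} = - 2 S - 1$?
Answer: $-980$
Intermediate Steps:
$L{\left(S \right)} = -2 - 4 S$ ($L{\left(S \right)} = 2 \left(- 2 S - 1\right) = 2 \left(-1 - 2 S\right) = -2 - 4 S$)
$A{\left(Z,B \right)} = -10$ ($A{\left(Z,B \right)} = - (-2 - -12) = - (-2 + 12) = \left(-1\right) 10 = -10$)
$98 A{\left(\left(-1 - 5\right) - 4,-14 \right)} = 98 \left(-10\right) = -980$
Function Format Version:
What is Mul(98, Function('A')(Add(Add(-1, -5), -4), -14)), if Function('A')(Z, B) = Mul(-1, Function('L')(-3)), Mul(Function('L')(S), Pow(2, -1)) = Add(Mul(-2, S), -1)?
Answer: -980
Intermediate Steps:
Function('L')(S) = Add(-2, Mul(-4, S)) (Function('L')(S) = Mul(2, Add(Mul(-2, S), -1)) = Mul(2, Add(-1, Mul(-2, S))) = Add(-2, Mul(-4, S)))
Function('A')(Z, B) = -10 (Function('A')(Z, B) = Mul(-1, Add(-2, Mul(-4, -3))) = Mul(-1, Add(-2, 12)) = Mul(-1, 10) = -10)
Mul(98, Function('A')(Add(Add(-1, -5), -4), -14)) = Mul(98, -10) = -980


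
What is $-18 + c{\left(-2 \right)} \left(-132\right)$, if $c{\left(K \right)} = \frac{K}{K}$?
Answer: $-150$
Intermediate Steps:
$c{\left(K \right)} = 1$
$-18 + c{\left(-2 \right)} \left(-132\right) = -18 + 1 \left(-132\right) = -18 - 132 = -150$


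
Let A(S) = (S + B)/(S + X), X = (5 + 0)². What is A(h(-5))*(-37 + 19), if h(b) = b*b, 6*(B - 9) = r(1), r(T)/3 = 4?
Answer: -324/25 ≈ -12.960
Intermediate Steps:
r(T) = 12 (r(T) = 3*4 = 12)
B = 11 (B = 9 + (⅙)*12 = 9 + 2 = 11)
h(b) = b²
X = 25 (X = 5² = 25)
A(S) = (11 + S)/(25 + S) (A(S) = (S + 11)/(S + 25) = (11 + S)/(25 + S))
A(h(-5))*(-37 + 19) = ((11 + (-5)²)/(25 + (-5)²))*(-37 + 19) = ((11 + 25)/(25 + 25))*(-18) = (36/50)*(-18) = ((1/50)*36)*(-18) = (18/25)*(-18) = -324/25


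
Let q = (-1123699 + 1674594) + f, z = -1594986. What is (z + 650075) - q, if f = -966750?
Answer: -529056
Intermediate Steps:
q = -415855 (q = (-1123699 + 1674594) - 966750 = 550895 - 966750 = -415855)
(z + 650075) - q = (-1594986 + 650075) - 1*(-415855) = -944911 + 415855 = -529056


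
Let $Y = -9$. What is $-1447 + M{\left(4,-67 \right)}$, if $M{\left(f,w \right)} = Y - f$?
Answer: $-1460$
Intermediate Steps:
$M{\left(f,w \right)} = -9 - f$
$-1447 + M{\left(4,-67 \right)} = -1447 - 13 = -1460$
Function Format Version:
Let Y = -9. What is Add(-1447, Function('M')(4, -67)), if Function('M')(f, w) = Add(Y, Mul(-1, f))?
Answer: -1460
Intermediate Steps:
Function('M')(f, w) = Add(-9, Mul(-1, f))
Add(-1447, Function('M')(4, -67)) = Add(-1447, Add(-9, Mul(-1, 4))) = Add(-1447, Add(-9, -4)) = Add(-1447, -13) = -1460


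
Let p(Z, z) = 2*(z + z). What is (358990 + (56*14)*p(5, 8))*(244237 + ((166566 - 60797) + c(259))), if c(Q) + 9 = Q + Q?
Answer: 134625100170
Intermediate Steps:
p(Z, z) = 4*z (p(Z, z) = 2*(2*z) = 4*z)
c(Q) = -9 + 2*Q (c(Q) = -9 + (Q + Q) = -9 + 2*Q)
(358990 + (56*14)*p(5, 8))*(244237 + ((166566 - 60797) + c(259))) = (358990 + (56*14)*(4*8))*(244237 + ((166566 - 60797) + (-9 + 2*259))) = (358990 + 784*32)*(244237 + (105769 + (-9 + 518))) = (358990 + 25088)*(244237 + (105769 + 509)) = 384078*(244237 + 106278) = 384078*350515 = 134625100170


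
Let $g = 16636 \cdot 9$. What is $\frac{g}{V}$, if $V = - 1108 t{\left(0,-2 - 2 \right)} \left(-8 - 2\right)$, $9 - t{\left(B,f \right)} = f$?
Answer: $\frac{37431}{36010} \approx 1.0395$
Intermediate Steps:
$t{\left(B,f \right)} = 9 - f$
$g = 149724$
$V = 144040$ ($V = - 1108 \left(9 - \left(-2 - 2\right)\right) \left(-8 - 2\right) = - 1108 \left(9 - \left(-2 - 2\right)\right) \left(-10\right) = - 1108 \left(9 - -4\right) \left(-10\right) = - 1108 \left(9 + 4\right) \left(-10\right) = - 1108 \cdot 13 \left(-10\right) = \left(-1108\right) \left(-130\right) = 144040$)
$\frac{g}{V} = \frac{149724}{144040} = 149724 \cdot \frac{1}{144040} = \frac{37431}{36010}$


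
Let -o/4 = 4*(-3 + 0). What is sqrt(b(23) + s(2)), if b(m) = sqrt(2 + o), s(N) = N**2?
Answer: sqrt(4 + 5*sqrt(2)) ≈ 3.3273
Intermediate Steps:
o = 48 (o = -16*(-3 + 0) = -16*(-3) = -4*(-12) = 48)
b(m) = 5*sqrt(2) (b(m) = sqrt(2 + 48) = sqrt(50) = 5*sqrt(2))
sqrt(b(23) + s(2)) = sqrt(5*sqrt(2) + 2**2) = sqrt(5*sqrt(2) + 4) = sqrt(4 + 5*sqrt(2))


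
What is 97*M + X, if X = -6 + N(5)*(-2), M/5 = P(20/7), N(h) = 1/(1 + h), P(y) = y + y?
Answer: 58067/21 ≈ 2765.1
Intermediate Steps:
P(y) = 2*y
M = 200/7 (M = 5*(2*(20/7)) = 5*(40/7) = 200/7 ≈ 28.571)
X = -19/3 (X = -6 - 2/(1 + 5) = -6 - 2/6 = -6 + (⅙)*(-2) = -6 - ⅓ = -19/3 ≈ -6.3333)
97*M + X = 97*(200/7) - 19/3 = 19400/7 - 19/3 = 58067/21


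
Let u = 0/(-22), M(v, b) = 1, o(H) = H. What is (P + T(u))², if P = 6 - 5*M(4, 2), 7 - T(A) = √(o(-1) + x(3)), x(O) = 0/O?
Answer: (8 - I)² ≈ 63.0 - 16.0*I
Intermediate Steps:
x(O) = 0
u = 0 (u = 0*(-1/22) = 0)
T(A) = 7 - I (T(A) = 7 - √(-1 + 0) = 7 - √(-1) = 7 - I)
P = 1 (P = 6 - 5*1 = 6 - 5 = 1)
(P + T(u))² = (1 + (7 - I))² = (8 - I)²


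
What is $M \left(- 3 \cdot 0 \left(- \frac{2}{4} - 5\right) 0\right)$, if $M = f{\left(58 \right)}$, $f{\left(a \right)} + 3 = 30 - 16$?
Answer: $0$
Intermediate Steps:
$f{\left(a \right)} = 11$ ($f{\left(a \right)} = -3 + \left(30 - 16\right) = -3 + 14 = 11$)
$M = 11$
$M \left(- 3 \cdot 0 \left(- \frac{2}{4} - 5\right) 0\right) = 11 \left(- 3 \cdot 0 \left(- \frac{2}{4} - 5\right) 0\right) = 11 \left(- 3 \cdot 0 \left(\left(-2\right) \frac{1}{4} - 5\right) 0\right) = 11 \left(- 3 \cdot 0 \left(- \frac{1}{2} - 5\right) 0\right) = 11 \left(- 3 \cdot 0 \left(- \frac{11}{2}\right) 0\right) = 11 \left(- 3 \cdot 0 \cdot 0\right) = 11 \left(\left(-3\right) 0\right) = 11 \cdot 0 = 0$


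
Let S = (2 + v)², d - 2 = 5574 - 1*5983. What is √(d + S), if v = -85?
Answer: √6482 ≈ 80.511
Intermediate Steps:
d = -407 (d = 2 + (5574 - 1*5983) = 2 + (5574 - 5983) = 2 - 409 = -407)
S = 6889 (S = (2 - 85)² = (-83)² = 6889)
√(d + S) = √(-407 + 6889) = √6482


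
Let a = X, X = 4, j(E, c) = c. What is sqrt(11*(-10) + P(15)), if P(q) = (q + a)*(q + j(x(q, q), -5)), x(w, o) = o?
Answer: 4*sqrt(5) ≈ 8.9443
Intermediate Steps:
a = 4
P(q) = (-5 + q)*(4 + q) (P(q) = (q + 4)*(q - 5) = (4 + q)*(-5 + q) = (-5 + q)*(4 + q))
sqrt(11*(-10) + P(15)) = sqrt(11*(-10) + (-20 + 15**2 - 1*15)) = sqrt(-110 + (-20 + 225 - 15)) = sqrt(-110 + 190) = sqrt(80) = 4*sqrt(5)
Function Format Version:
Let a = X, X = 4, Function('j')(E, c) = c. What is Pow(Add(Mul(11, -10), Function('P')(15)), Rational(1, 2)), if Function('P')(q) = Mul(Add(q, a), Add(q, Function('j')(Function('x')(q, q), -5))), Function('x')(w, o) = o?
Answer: Mul(4, Pow(5, Rational(1, 2))) ≈ 8.9443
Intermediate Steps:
a = 4
Function('P')(q) = Mul(Add(-5, q), Add(4, q)) (Function('P')(q) = Mul(Add(q, 4), Add(q, -5)) = Mul(Add(4, q), Add(-5, q)) = Mul(Add(-5, q), Add(4, q)))
Pow(Add(Mul(11, -10), Function('P')(15)), Rational(1, 2)) = Pow(Add(Mul(11, -10), Add(-20, Pow(15, 2), Mul(-1, 15))), Rational(1, 2)) = Pow(Add(-110, Add(-20, 225, -15)), Rational(1, 2)) = Pow(Add(-110, 190), Rational(1, 2)) = Pow(80, Rational(1, 2)) = Mul(4, Pow(5, Rational(1, 2)))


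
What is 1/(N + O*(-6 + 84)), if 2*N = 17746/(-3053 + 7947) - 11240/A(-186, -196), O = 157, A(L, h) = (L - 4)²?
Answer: 8833670/108191763371 ≈ 8.1648e-5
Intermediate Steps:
A(L, h) = (-4 + L)²
N = 14640551/8833670 (N = (17746/(-3053 + 7947) - 11240/(-4 - 186)²)/2 = (17746/4894 - 11240/((-190)²))/2 = (17746*(1/4894) - 11240/36100)/2 = (8873/2447 - 11240*1/36100)/2 = (8873/2447 - 562/1805)/2 = (½)*(14640551/4416835) = 14640551/8833670 ≈ 1.6574)
1/(N + O*(-6 + 84)) = 1/(14640551/8833670 + 157*(-6 + 84)) = 1/(14640551/8833670 + 157*78) = 1/(14640551/8833670 + 12246) = 1/(108191763371/8833670) = 8833670/108191763371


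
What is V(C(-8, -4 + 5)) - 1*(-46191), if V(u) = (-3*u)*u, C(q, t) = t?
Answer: 46188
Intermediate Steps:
V(u) = -3*u²
V(C(-8, -4 + 5)) - 1*(-46191) = -3*(-4 + 5)² - 1*(-46191) = -3*1² + 46191 = -3*1 + 46191 = -3 + 46191 = 46188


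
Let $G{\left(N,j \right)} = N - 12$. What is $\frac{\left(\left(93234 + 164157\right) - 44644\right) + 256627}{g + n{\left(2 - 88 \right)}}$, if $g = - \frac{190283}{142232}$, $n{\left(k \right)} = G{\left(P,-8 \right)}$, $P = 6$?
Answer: $- \frac{66760002768}{1043675} \approx -63966.0$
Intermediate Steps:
$G{\left(N,j \right)} = -12 + N$
$n{\left(k \right)} = -6$ ($n{\left(k \right)} = -12 + 6 = -6$)
$g = - \frac{190283}{142232}$ ($g = \left(-190283\right) \frac{1}{142232} = - \frac{190283}{142232} \approx -1.3378$)
$\frac{\left(\left(93234 + 164157\right) - 44644\right) + 256627}{g + n{\left(2 - 88 \right)}} = \frac{\left(\left(93234 + 164157\right) - 44644\right) + 256627}{- \frac{190283}{142232} - 6} = \frac{\left(257391 - 44644\right) + 256627}{- \frac{1043675}{142232}} = \left(212747 + 256627\right) \left(- \frac{142232}{1043675}\right) = 469374 \left(- \frac{142232}{1043675}\right) = - \frac{66760002768}{1043675}$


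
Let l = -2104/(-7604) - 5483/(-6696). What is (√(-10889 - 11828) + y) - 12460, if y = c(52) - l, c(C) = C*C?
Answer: -124199005855/12729096 + I*√22717 ≈ -9757.1 + 150.72*I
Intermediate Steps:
l = 13945279/12729096 (l = -2104*(-1/7604) - 5483*(-1/6696) = 526/1901 + 5483/6696 = 13945279/12729096 ≈ 1.0955)
c(C) = C²
y = 34405530305/12729096 (y = 52² - 1*13945279/12729096 = 2704 - 13945279/12729096 = 34405530305/12729096 ≈ 2702.9)
(√(-10889 - 11828) + y) - 12460 = (√(-10889 - 11828) + 34405530305/12729096) - 12460 = (√(-22717) + 34405530305/12729096) - 12460 = (I*√22717 + 34405530305/12729096) - 12460 = (34405530305/12729096 + I*√22717) - 12460 = -124199005855/12729096 + I*√22717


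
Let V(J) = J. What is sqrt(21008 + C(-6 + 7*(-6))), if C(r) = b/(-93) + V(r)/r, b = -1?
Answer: sqrt(181706934)/93 ≈ 144.94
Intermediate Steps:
C(r) = 94/93 (C(r) = -1/(-93) + r/r = -1*(-1/93) + 1 = 1/93 + 1 = 94/93)
sqrt(21008 + C(-6 + 7*(-6))) = sqrt(21008 + 94/93) = sqrt(1953838/93) = sqrt(181706934)/93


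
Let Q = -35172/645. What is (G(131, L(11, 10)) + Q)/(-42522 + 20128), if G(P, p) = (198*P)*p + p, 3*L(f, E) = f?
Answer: -61310563/14444130 ≈ -4.2447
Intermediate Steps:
Q = -11724/215 (Q = -35172*1/645 = -11724/215 ≈ -54.530)
L(f, E) = f/3
G(P, p) = p + 198*P*p (G(P, p) = 198*P*p + p = p + 198*P*p)
(G(131, L(11, 10)) + Q)/(-42522 + 20128) = (((⅓)*11)*(1 + 198*131) - 11724/215)/(-42522 + 20128) = (11*(1 + 25938)/3 - 11724/215)/(-22394) = ((11/3)*25939 - 11724/215)*(-1/22394) = (285329/3 - 11724/215)*(-1/22394) = (61310563/645)*(-1/22394) = -61310563/14444130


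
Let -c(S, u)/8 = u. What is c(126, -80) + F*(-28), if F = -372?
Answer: 11056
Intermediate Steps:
c(S, u) = -8*u
c(126, -80) + F*(-28) = -8*(-80) - 372*(-28) = 640 + 10416 = 11056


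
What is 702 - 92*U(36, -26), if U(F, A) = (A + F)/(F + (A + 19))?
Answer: 19438/29 ≈ 670.28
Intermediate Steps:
U(F, A) = (A + F)/(19 + A + F) (U(F, A) = (A + F)/(F + (19 + A)) = (A + F)/(19 + A + F))
702 - 92*U(36, -26) = 702 - 92*(-26 + 36)/(19 - 26 + 36) = 702 - 92*10/29 = 702 - 920/29 = 19438/29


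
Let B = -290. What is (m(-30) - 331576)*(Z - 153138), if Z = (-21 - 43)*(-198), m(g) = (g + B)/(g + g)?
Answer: 46574405264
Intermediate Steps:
m(g) = (-290 + g)/(2*g) (m(g) = (g - 290)/(g + g) = (-290 + g)/((2*g)) = (-290 + g)*(1/(2*g)) = (-290 + g)/(2*g))
Z = 12672 (Z = -64*(-198) = 12672)
(m(-30) - 331576)*(Z - 153138) = ((½)*(-290 - 30)/(-30) - 331576)*(12672 - 153138) = ((½)*(-1/30)*(-320) - 331576)*(-140466) = (16/3 - 331576)*(-140466) = -994712/3*(-140466) = 46574405264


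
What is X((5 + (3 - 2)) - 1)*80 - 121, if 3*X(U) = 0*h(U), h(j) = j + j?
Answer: -121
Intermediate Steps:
h(j) = 2*j
X(U) = 0 (X(U) = (0*(2*U))/3 = (⅓)*0 = 0)
X((5 + (3 - 2)) - 1)*80 - 121 = 0*80 - 121 = 0 - 121 = -121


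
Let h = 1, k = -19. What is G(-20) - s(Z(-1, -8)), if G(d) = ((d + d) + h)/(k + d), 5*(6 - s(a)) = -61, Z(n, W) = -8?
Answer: -86/5 ≈ -17.200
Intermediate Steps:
s(a) = 91/5 (s(a) = 6 - 1/5*(-61) = 6 + 61/5 = 91/5)
G(d) = (1 + 2*d)/(-19 + d) (G(d) = ((d + d) + 1)/(-19 + d) = (2*d + 1)/(-19 + d) = (1 + 2*d)/(-19 + d))
G(-20) - s(Z(-1, -8)) = (1 + 2*(-20))/(-19 - 20) - 1*91/5 = (1 - 40)/(-39) - 91/5 = -1/39*(-39) - 91/5 = 1 - 91/5 = -86/5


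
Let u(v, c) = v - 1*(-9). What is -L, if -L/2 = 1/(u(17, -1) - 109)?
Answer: -2/83 ≈ -0.024096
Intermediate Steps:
u(v, c) = 9 + v (u(v, c) = v + 9 = 9 + v)
L = 2/83 (L = -2/((9 + 17) - 109) = -2/(26 - 109) = -2/(-83) = -2*(-1/83) = 2/83 ≈ 0.024096)
-L = -1*2/83 = -2/83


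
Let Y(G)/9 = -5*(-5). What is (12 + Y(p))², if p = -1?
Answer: 56169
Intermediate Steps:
Y(G) = 225 (Y(G) = 9*(-5*(-5)) = 9*25 = 225)
(12 + Y(p))² = (12 + 225)² = 237² = 56169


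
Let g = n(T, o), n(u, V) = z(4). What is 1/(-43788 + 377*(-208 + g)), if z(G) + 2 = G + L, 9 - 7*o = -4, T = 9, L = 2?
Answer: -1/120696 ≈ -8.2853e-6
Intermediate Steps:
o = 13/7 (o = 9/7 - ⅐*(-4) = 9/7 + 4/7 = 13/7 ≈ 1.8571)
z(G) = G (z(G) = -2 + (G + 2) = -2 + (2 + G) = G)
n(u, V) = 4
g = 4
1/(-43788 + 377*(-208 + g)) = 1/(-43788 + 377*(-208 + 4)) = 1/(-43788 + 377*(-204)) = 1/(-43788 - 76908) = 1/(-120696) = -1/120696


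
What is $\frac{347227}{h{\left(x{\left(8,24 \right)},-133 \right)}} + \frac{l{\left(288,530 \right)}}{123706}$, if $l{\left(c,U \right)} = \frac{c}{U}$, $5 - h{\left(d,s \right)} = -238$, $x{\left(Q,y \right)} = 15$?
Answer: $\frac{5691413399711}{3983023935} \approx 1428.9$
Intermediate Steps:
$h{\left(d,s \right)} = 243$ ($h{\left(d,s \right)} = 5 - -238 = 5 + 238 = 243$)
$\frac{347227}{h{\left(x{\left(8,24 \right)},-133 \right)}} + \frac{l{\left(288,530 \right)}}{123706} = \frac{347227}{243} + \frac{288 \cdot \frac{1}{530}}{123706} = 347227 \cdot \frac{1}{243} + 288 \cdot \frac{1}{530} \cdot \frac{1}{123706} = \frac{347227}{243} + \frac{144}{265} \cdot \frac{1}{123706} = \frac{347227}{243} + \frac{72}{16391045} = \frac{5691413399711}{3983023935}$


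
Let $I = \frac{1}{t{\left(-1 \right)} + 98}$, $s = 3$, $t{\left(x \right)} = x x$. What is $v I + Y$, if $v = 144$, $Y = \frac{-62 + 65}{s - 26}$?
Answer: $\frac{335}{253} \approx 1.3241$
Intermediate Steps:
$t{\left(x \right)} = x^{2}$
$I = \frac{1}{99}$ ($I = \frac{1}{\left(-1\right)^{2} + 98} = \frac{1}{1 + 98} = \frac{1}{99} \approx 0.010101$)
$Y = - \frac{3}{23}$ ($Y = \frac{-62 + 65}{3 - 26} = \frac{3}{-23} = 3 \left(- \frac{1}{23}\right) = - \frac{3}{23} \approx -0.13043$)
$v I + Y = 144 \cdot \frac{1}{99} - \frac{3}{23} = \frac{16}{11} - \frac{3}{23} = \frac{335}{253}$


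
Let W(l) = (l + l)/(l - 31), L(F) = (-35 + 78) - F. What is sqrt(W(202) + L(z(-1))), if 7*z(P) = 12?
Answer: sqrt(6948851)/399 ≈ 6.6067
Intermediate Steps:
z(P) = 12/7 (z(P) = (1/7)*12 = 12/7)
L(F) = 43 - F
W(l) = 2*l/(-31 + l) (W(l) = (2*l)/(-31 + l) = 2*l/(-31 + l))
sqrt(W(202) + L(z(-1))) = sqrt(2*202/(-31 + 202) + (43 - 1*12/7)) = sqrt(2*202/171 + (43 - 12/7)) = sqrt(2*202*(1/171) + 289/7) = sqrt(404/171 + 289/7) = sqrt(52247/1197) = sqrt(6948851)/399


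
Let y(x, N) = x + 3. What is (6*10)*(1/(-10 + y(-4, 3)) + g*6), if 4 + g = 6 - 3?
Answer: -4020/11 ≈ -365.45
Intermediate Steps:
g = -1 (g = -4 + (6 - 3) = -4 + 3 = -1)
y(x, N) = 3 + x
(6*10)*(1/(-10 + y(-4, 3)) + g*6) = (6*10)*(1/(-10 + (3 - 4)) - 1*6) = 60*(1/(-10 - 1) - 6) = 60*(1/(-11) - 6) = 60*(-1/11 - 6) = 60*(-67/11) = -4020/11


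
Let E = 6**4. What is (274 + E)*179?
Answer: 281030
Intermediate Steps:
E = 1296
(274 + E)*179 = (274 + 1296)*179 = 1570*179 = 281030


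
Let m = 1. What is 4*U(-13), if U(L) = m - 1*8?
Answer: -28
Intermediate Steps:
U(L) = -7 (U(L) = 1 - 1*8 = 1 - 8 = -7)
4*U(-13) = 4*(-7) = -28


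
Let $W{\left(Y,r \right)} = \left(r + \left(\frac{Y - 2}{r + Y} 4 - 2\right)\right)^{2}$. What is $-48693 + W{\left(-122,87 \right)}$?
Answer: $- \frac{47601084}{1225} \approx -38858.0$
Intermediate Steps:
$W{\left(Y,r \right)} = \left(-2 + r + \frac{4 \left(-2 + Y\right)}{Y + r}\right)^{2}$ ($W{\left(Y,r \right)} = \left(r + \left(\frac{-2 + Y}{Y + r} 4 - 2\right)\right)^{2} = \left(r + \left(\frac{4 \left(-2 + Y\right)}{Y + r} - 2\right)\right)^{2} = \left(r + \left(-2 + \frac{4 \left(-2 + Y\right)}{Y + r}\right)\right)^{2} = \left(-2 + r + \frac{4 \left(-2 + Y\right)}{Y + r}\right)^{2}$)
$-48693 + W{\left(-122,87 \right)} = -48693 + \frac{\left(-8 + 87^{2} - 174 + 2 \left(-122\right) - 10614\right)^{2}}{\left(-122 + 87\right)^{2}} = -48693 + \frac{\left(-8 + 7569 - 174 - 244 - 10614\right)^{2}}{1225} = -48693 + \frac{\left(-3471\right)^{2}}{1225} = -48693 + \frac{1}{1225} \cdot 12047841 = -48693 + \frac{12047841}{1225} = - \frac{47601084}{1225}$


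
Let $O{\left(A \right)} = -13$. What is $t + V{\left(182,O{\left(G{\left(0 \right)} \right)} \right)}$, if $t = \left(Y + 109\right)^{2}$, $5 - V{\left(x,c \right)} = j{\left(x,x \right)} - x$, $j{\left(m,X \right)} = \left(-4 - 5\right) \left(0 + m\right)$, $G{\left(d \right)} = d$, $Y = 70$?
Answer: $33866$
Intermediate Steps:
$j{\left(m,X \right)} = - 9 m$
$V{\left(x,c \right)} = 5 + 10 x$ ($V{\left(x,c \right)} = 5 - \left(- 9 x - x\right) = 5 - - 10 x = 5 + 10 x$)
$t = 32041$ ($t = \left(70 + 109\right)^{2} = 179^{2} = 32041$)
$t + V{\left(182,O{\left(G{\left(0 \right)} \right)} \right)} = 32041 + \left(5 + 10 \cdot 182\right) = 32041 + \left(5 + 1820\right) = 32041 + 1825 = 33866$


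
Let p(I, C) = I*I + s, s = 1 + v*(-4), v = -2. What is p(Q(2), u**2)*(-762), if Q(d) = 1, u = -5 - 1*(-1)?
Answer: -7620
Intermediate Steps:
u = -4 (u = -5 + 1 = -4)
s = 9 (s = 1 - 2*(-4) = 1 + 8 = 9)
p(I, C) = 9 + I**2 (p(I, C) = I*I + 9 = I**2 + 9 = 9 + I**2)
p(Q(2), u**2)*(-762) = (9 + 1**2)*(-762) = (9 + 1)*(-762) = 10*(-762) = -7620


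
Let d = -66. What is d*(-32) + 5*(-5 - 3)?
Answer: 2072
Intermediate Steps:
d*(-32) + 5*(-5 - 3) = -66*(-32) + 5*(-5 - 3) = 2112 + 5*(-8) = 2112 - 40 = 2072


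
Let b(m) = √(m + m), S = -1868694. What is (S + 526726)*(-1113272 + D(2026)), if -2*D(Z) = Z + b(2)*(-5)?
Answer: 1495328103040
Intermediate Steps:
b(m) = √2*√m (b(m) = √(2*m) = √2*√m)
D(Z) = 5 - Z/2 (D(Z) = -(Z + (√2*√2)*(-5))/2 = -(Z + 2*(-5))/2 = -(Z - 10)/2 = -(-10 + Z)/2 = 5 - Z/2)
(S + 526726)*(-1113272 + D(2026)) = (-1868694 + 526726)*(-1113272 + (5 - ½*2026)) = -1341968*(-1113272 + (5 - 1013)) = -1341968*(-1113272 - 1008) = -1341968*(-1114280) = 1495328103040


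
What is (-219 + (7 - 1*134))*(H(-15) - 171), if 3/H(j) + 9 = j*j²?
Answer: 33369797/564 ≈ 59166.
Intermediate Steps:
H(j) = 3/(-9 + j³) (H(j) = 3/(-9 + j*j²) = 3/(-9 + j³))
(-219 + (7 - 1*134))*(H(-15) - 171) = (-219 + (7 - 1*134))*(3/(-9 + (-15)³) - 171) = (-219 + (7 - 134))*(3/(-9 - 3375) - 171) = (-219 - 127)*(3/(-3384) - 171) = -346*(3*(-1/3384) - 171) = -346*(-1/1128 - 171) = -346*(-192889/1128) = 33369797/564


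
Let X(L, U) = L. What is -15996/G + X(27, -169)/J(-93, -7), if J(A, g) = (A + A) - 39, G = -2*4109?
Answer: 187623/102725 ≈ 1.8265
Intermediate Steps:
G = -8218
J(A, g) = -39 + 2*A (J(A, g) = 2*A - 39 = -39 + 2*A)
-15996/G + X(27, -169)/J(-93, -7) = -15996/(-8218) + 27/(-39 + 2*(-93)) = -15996*(-1/8218) + 27/(-39 - 186) = 7998/4109 + 27/(-225) = 7998/4109 + 27*(-1/225) = 7998/4109 - 3/25 = 187623/102725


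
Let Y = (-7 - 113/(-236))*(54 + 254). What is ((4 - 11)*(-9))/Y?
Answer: -59/1881 ≈ -0.031366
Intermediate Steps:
Y = -118503/59 (Y = (-7 - 113*(-1/236))*308 = (-7 + 113/236)*308 = -1539/236*308 = -118503/59 ≈ -2008.5)
((4 - 11)*(-9))/Y = ((4 - 11)*(-9))/(-118503/59) = -7*(-9)*(-59/118503) = 63*(-59/118503) = -59/1881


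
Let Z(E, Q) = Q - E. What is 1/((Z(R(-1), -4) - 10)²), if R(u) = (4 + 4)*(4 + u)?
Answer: 1/1444 ≈ 0.00069252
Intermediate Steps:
R(u) = 32 + 8*u (R(u) = 8*(4 + u) = 32 + 8*u)
1/((Z(R(-1), -4) - 10)²) = 1/(((-4 - (32 + 8*(-1))) - 10)²) = 1/(((-4 - (32 - 8)) - 10)²) = 1/(((-4 - 1*24) - 10)²) = 1/(((-4 - 24) - 10)²) = 1/((-28 - 10)²) = 1/((-38)²) = 1/1444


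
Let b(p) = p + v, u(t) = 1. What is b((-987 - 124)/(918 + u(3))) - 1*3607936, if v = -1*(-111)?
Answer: -3315592286/919 ≈ -3.6078e+6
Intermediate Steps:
v = 111
b(p) = 111 + p (b(p) = p + 111 = 111 + p)
b((-987 - 124)/(918 + u(3))) - 1*3607936 = (111 + (-987 - 124)/(918 + 1)) - 1*3607936 = (111 - 1111/919) - 3607936 = 100898/919 - 3607936 = -3315592286/919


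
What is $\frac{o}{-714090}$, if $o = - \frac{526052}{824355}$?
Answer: $\frac{263026}{294331830975} \approx 8.9364 \cdot 10^{-7}$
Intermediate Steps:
$o = - \frac{526052}{824355}$ ($o = \left(-526052\right) \frac{1}{824355} = - \frac{526052}{824355} \approx -0.63814$)
$\frac{o}{-714090} = - \frac{526052}{824355 \left(-714090\right)} = \left(- \frac{526052}{824355}\right) \left(- \frac{1}{714090}\right) = \frac{263026}{294331830975}$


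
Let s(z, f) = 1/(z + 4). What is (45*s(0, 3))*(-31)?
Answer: -1395/4 ≈ -348.75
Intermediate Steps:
s(z, f) = 1/(4 + z)
(45*s(0, 3))*(-31) = (45/(4 + 0))*(-31) = (45/4)*(-31) = -1395/4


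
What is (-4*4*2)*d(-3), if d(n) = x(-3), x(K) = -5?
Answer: 160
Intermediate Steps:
d(n) = -5
(-4*4*2)*d(-3) = (-4*4*2)*(-5) = -16*2*(-5) = -32*(-5) = 160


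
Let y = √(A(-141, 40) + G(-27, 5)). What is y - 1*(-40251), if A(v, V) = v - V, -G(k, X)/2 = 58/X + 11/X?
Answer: 40251 + I*√5215/5 ≈ 40251.0 + 14.443*I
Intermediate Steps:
G(k, X) = -138/X (G(k, X) = -2*(58/X + 11/X) = -138/X)
y = I*√5215/5 (y = √((-141 - 1*40) - 138/5) = √((-141 - 40) - 138*⅕) = √(-181 - 138/5) = √(-1043/5) = I*√5215/5 ≈ 14.443*I)
y - 1*(-40251) = I*√5215/5 - 1*(-40251) = I*√5215/5 + 40251 = 40251 + I*√5215/5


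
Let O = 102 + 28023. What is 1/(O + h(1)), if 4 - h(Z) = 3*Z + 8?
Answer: 1/28118 ≈ 3.5564e-5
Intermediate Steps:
O = 28125
h(Z) = -4 - 3*Z (h(Z) = 4 - (3*Z + 8) = 4 - (8 + 3*Z) = 4 + (-8 - 3*Z) = -4 - 3*Z)
1/(O + h(1)) = 1/(28125 + (-4 - 3*1)) = 1/(28125 + (-4 - 3)) = 1/(28125 - 7) = 1/28118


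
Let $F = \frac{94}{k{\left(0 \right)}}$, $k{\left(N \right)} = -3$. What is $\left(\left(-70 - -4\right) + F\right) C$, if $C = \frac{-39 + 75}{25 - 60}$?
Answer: $\frac{3504}{35} \approx 100.11$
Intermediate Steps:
$C = - \frac{36}{35}$ ($C = \frac{36}{-35} = 36 \left(- \frac{1}{35}\right) = - \frac{36}{35} \approx -1.0286$)
$F = - \frac{94}{3}$ ($F = \frac{94}{-3} = 94 \left(- \frac{1}{3}\right) = - \frac{94}{3} \approx -31.333$)
$\left(\left(-70 - -4\right) + F\right) C = \left(\left(-70 - -4\right) - \frac{94}{3}\right) \left(- \frac{36}{35}\right) = \left(\left(-70 + 4\right) - \frac{94}{3}\right) \left(- \frac{36}{35}\right) = \left(-66 - \frac{94}{3}\right) \left(- \frac{36}{35}\right) = \left(- \frac{292}{3}\right) \left(- \frac{36}{35}\right) = \frac{3504}{35}$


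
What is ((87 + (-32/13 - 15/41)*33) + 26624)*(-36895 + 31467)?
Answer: -77008295296/533 ≈ -1.4448e+8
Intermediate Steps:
((87 + (-32/13 - 15/41)*33) + 26624)*(-36895 + 31467) = ((87 + (-32*1/13 - 15*1/41)*33) + 26624)*(-5428) = ((87 + (-32/13 - 15/41)*33) + 26624)*(-5428) = ((87 - 1507/533*33) + 26624)*(-5428) = ((87 - 49731/533) + 26624)*(-5428) = (-3360/533 + 26624)*(-5428) = (14187232/533)*(-5428) = -77008295296/533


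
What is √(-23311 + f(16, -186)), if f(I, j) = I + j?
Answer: 3*I*√2609 ≈ 153.24*I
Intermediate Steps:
√(-23311 + f(16, -186)) = √(-23311 + (16 - 186)) = √(-23311 - 170) = √(-23481) = 3*I*√2609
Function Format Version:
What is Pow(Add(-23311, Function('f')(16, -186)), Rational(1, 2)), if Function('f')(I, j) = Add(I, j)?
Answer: Mul(3, I, Pow(2609, Rational(1, 2))) ≈ Mul(153.24, I)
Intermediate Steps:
Pow(Add(-23311, Function('f')(16, -186)), Rational(1, 2)) = Pow(Add(-23311, Add(16, -186)), Rational(1, 2)) = Pow(Add(-23311, -170), Rational(1, 2)) = Pow(-23481, Rational(1, 2)) = Mul(3, I, Pow(2609, Rational(1, 2)))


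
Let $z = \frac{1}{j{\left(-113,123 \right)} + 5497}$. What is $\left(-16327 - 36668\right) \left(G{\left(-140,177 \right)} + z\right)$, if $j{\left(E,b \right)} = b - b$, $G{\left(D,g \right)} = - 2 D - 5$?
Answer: $- \frac{80111269620}{5497} \approx -1.4574 \cdot 10^{7}$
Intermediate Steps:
$G{\left(D,g \right)} = -5 - 2 D$
$j{\left(E,b \right)} = 0$
$z = \frac{1}{5497}$ ($z = \frac{1}{0 + 5497} = \frac{1}{5497} \approx 0.00018192$)
$\left(-16327 - 36668\right) \left(G{\left(-140,177 \right)} + z\right) = \left(-16327 - 36668\right) \left(\left(-5 - -280\right) + \frac{1}{5497}\right) = - 52995 \left(\left(-5 + 280\right) + \frac{1}{5497}\right) = - 52995 \left(275 + \frac{1}{5497}\right) = \left(-52995\right) \frac{1511676}{5497} = - \frac{80111269620}{5497}$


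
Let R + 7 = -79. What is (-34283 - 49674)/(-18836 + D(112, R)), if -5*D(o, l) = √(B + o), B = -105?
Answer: 39535351300/8869872393 - 419785*√7/8869872393 ≈ 4.4571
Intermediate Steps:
R = -86 (R = -7 - 79 = -86)
D(o, l) = -√(-105 + o)/5
(-34283 - 49674)/(-18836 + D(112, R)) = (-34283 - 49674)/(-18836 - √(-105 + 112)/5) = -83957/(-18836 - √7/5)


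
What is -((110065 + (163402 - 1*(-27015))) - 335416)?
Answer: 34934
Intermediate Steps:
-((110065 + (163402 - 1*(-27015))) - 335416) = -((110065 + (163402 + 27015)) - 335416) = -((110065 + 190417) - 335416) = -(300482 - 335416) = -1*(-34934) = 34934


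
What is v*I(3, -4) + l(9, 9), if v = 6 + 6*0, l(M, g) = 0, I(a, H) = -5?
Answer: -30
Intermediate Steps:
v = 6 (v = 6 + 0 = 6)
v*I(3, -4) + l(9, 9) = 6*(-5) + 0 = -30 + 0 = -30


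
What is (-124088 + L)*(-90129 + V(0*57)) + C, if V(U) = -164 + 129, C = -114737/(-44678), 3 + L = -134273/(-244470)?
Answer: 61102760779374786407/5461215330 ≈ 1.1188e+10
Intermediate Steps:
L = -599137/244470 (L = -3 - 134273/(-244470) = -3 - 134273*(-1/244470) = -3 + 134273/244470 = -599137/244470 ≈ -2.4508)
C = 114737/44678 (C = -114737*(-1/44678) = 114737/44678 ≈ 2.5681)
V(U) = -35
(-124088 + L)*(-90129 + V(0*57)) + C = (-124088 - 599137/244470)*(-90129 - 35) + 114737/44678 = -30336392497/244470*(-90164) + 114737/44678 = 1367625246549754/122235 + 114737/44678 = 61102760779374786407/5461215330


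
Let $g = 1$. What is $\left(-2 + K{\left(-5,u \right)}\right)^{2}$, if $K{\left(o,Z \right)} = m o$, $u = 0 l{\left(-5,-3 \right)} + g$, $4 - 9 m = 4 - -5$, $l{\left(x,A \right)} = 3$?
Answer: $\frac{49}{81} \approx 0.60494$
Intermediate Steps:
$m = - \frac{5}{9}$ ($m = \frac{4}{9} - \frac{4 - -5}{9} = \frac{4}{9} - \frac{4 + 5}{9} = \frac{4}{9} - 1 = - \frac{5}{9} \approx -0.55556$)
$u = 1$ ($u = 0 \cdot 3 + 1 = 0 + 1 = 1$)
$K{\left(o,Z \right)} = - \frac{5 o}{9}$
$\left(-2 + K{\left(-5,u \right)}\right)^{2} = \left(-2 - - \frac{25}{9}\right)^{2} = \left(-2 + \frac{25}{9}\right)^{2} = \left(\frac{7}{9}\right)^{2} = \frac{49}{81}$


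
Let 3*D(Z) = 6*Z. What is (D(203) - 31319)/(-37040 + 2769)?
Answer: 30913/34271 ≈ 0.90202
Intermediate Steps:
D(Z) = 2*Z (D(Z) = (6*Z)/3 = 2*Z)
(D(203) - 31319)/(-37040 + 2769) = (2*203 - 31319)/(-37040 + 2769) = (406 - 31319)/(-34271) = -30913*(-1/34271) = 30913/34271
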